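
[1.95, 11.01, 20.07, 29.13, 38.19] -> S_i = 1.95 + 9.06*i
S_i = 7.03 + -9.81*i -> [7.03, -2.78, -12.59, -22.4, -32.21]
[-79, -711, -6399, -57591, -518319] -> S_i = -79*9^i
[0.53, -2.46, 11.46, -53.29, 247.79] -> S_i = 0.53*(-4.65)^i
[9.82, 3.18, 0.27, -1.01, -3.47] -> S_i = Random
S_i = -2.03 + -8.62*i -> [-2.03, -10.65, -19.27, -27.89, -36.51]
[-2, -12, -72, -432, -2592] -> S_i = -2*6^i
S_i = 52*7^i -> [52, 364, 2548, 17836, 124852]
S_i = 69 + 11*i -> [69, 80, 91, 102, 113]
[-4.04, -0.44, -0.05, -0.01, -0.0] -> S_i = -4.04*0.11^i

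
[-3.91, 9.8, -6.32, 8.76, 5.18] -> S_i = Random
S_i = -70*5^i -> [-70, -350, -1750, -8750, -43750]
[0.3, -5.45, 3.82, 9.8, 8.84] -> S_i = Random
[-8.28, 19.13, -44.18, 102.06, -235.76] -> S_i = -8.28*(-2.31)^i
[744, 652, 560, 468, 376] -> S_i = 744 + -92*i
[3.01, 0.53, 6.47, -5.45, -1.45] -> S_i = Random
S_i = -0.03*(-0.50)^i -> [-0.03, 0.02, -0.01, 0.0, -0.0]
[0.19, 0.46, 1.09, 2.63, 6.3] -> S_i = 0.19*2.40^i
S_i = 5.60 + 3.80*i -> [5.6, 9.4, 13.2, 17.0, 20.8]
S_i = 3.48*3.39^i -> [3.48, 11.8, 39.99, 135.57, 459.6]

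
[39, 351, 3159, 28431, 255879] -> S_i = 39*9^i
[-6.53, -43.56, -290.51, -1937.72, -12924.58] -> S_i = -6.53*6.67^i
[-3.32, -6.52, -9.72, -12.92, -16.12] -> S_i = -3.32 + -3.20*i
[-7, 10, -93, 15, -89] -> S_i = Random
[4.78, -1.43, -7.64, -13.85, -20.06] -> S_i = 4.78 + -6.21*i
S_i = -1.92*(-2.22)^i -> [-1.92, 4.26, -9.46, 21.01, -46.64]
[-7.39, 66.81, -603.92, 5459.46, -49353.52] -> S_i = -7.39*(-9.04)^i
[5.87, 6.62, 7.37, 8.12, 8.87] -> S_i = 5.87 + 0.75*i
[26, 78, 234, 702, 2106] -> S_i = 26*3^i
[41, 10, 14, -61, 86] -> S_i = Random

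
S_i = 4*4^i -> [4, 16, 64, 256, 1024]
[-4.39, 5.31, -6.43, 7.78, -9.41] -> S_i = -4.39*(-1.21)^i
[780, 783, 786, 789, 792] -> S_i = 780 + 3*i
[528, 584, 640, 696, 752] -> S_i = 528 + 56*i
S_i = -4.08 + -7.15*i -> [-4.08, -11.23, -18.38, -25.53, -32.68]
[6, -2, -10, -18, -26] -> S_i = 6 + -8*i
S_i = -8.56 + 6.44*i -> [-8.56, -2.12, 4.32, 10.76, 17.2]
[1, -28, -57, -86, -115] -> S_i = 1 + -29*i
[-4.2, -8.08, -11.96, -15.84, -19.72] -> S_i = -4.20 + -3.88*i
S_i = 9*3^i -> [9, 27, 81, 243, 729]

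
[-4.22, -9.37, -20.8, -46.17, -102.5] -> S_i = -4.22*2.22^i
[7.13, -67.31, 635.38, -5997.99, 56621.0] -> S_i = 7.13*(-9.44)^i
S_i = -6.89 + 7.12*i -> [-6.89, 0.23, 7.35, 14.47, 21.59]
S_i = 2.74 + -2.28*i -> [2.74, 0.46, -1.82, -4.1, -6.38]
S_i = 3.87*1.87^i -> [3.87, 7.24, 13.53, 25.31, 47.32]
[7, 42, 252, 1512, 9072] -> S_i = 7*6^i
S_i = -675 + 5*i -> [-675, -670, -665, -660, -655]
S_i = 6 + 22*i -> [6, 28, 50, 72, 94]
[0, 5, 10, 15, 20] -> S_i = 0 + 5*i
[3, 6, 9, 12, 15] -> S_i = 3 + 3*i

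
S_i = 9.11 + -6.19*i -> [9.11, 2.92, -3.27, -9.46, -15.65]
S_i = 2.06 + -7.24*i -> [2.06, -5.18, -12.42, -19.66, -26.9]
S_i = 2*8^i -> [2, 16, 128, 1024, 8192]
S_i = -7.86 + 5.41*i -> [-7.86, -2.45, 2.96, 8.37, 13.78]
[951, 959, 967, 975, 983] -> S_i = 951 + 8*i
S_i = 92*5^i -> [92, 460, 2300, 11500, 57500]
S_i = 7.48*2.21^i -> [7.48, 16.53, 36.53, 80.74, 178.43]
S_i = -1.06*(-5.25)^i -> [-1.06, 5.56, -29.22, 153.39, -805.27]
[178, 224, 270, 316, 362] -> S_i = 178 + 46*i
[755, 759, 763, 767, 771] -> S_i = 755 + 4*i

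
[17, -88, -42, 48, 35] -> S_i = Random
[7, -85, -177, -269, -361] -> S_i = 7 + -92*i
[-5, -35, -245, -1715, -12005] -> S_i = -5*7^i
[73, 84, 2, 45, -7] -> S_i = Random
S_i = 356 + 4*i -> [356, 360, 364, 368, 372]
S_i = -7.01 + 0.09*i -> [-7.01, -6.92, -6.83, -6.74, -6.65]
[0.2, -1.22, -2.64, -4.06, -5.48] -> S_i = 0.20 + -1.42*i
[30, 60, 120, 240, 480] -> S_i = 30*2^i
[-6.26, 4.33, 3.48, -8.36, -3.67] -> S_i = Random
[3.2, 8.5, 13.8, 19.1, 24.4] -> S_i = 3.20 + 5.30*i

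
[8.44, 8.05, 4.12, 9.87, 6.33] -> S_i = Random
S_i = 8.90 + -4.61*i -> [8.9, 4.29, -0.32, -4.93, -9.54]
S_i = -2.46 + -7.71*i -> [-2.46, -10.17, -17.88, -25.59, -33.3]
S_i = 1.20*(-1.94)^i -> [1.2, -2.33, 4.52, -8.76, 17.0]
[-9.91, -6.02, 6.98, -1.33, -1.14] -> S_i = Random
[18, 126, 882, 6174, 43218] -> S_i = 18*7^i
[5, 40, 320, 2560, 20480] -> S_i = 5*8^i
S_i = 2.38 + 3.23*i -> [2.38, 5.61, 8.84, 12.07, 15.3]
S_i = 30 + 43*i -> [30, 73, 116, 159, 202]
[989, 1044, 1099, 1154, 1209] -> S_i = 989 + 55*i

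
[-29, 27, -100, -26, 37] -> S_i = Random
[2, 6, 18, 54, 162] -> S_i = 2*3^i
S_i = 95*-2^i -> [95, -190, 380, -760, 1520]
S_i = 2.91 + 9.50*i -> [2.91, 12.41, 21.91, 31.41, 40.91]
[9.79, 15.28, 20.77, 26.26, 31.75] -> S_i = 9.79 + 5.49*i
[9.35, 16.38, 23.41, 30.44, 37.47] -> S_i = 9.35 + 7.03*i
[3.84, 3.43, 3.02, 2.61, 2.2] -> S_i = 3.84 + -0.41*i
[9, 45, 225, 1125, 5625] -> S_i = 9*5^i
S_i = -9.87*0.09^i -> [-9.87, -0.89, -0.08, -0.01, -0.0]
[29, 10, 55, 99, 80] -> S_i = Random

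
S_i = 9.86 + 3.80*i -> [9.86, 13.66, 17.46, 21.26, 25.06]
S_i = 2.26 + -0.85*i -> [2.26, 1.41, 0.56, -0.29, -1.14]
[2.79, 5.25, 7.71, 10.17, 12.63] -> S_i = 2.79 + 2.46*i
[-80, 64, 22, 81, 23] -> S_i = Random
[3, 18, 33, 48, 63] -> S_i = 3 + 15*i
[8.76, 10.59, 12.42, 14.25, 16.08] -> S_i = 8.76 + 1.83*i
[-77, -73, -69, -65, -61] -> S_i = -77 + 4*i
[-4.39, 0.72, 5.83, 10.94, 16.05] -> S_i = -4.39 + 5.11*i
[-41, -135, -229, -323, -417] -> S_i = -41 + -94*i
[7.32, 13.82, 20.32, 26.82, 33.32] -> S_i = 7.32 + 6.50*i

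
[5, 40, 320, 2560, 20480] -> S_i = 5*8^i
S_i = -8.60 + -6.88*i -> [-8.6, -15.48, -22.36, -29.24, -36.12]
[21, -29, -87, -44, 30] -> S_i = Random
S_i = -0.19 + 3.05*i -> [-0.19, 2.86, 5.91, 8.96, 12.01]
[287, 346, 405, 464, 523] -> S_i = 287 + 59*i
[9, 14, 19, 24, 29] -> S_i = 9 + 5*i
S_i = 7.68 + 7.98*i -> [7.68, 15.66, 23.64, 31.62, 39.6]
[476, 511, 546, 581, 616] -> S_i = 476 + 35*i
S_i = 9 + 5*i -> [9, 14, 19, 24, 29]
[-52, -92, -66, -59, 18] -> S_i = Random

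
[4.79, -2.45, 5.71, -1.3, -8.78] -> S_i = Random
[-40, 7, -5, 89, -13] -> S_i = Random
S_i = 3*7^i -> [3, 21, 147, 1029, 7203]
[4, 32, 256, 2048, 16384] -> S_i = 4*8^i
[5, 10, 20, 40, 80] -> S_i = 5*2^i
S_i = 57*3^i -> [57, 171, 513, 1539, 4617]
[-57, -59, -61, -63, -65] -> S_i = -57 + -2*i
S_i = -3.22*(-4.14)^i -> [-3.22, 13.33, -55.19, 228.48, -945.93]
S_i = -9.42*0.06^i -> [-9.42, -0.57, -0.03, -0.0, -0.0]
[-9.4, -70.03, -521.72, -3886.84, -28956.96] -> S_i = -9.40*7.45^i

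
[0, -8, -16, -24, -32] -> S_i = 0 + -8*i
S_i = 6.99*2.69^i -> [6.99, 18.8, 50.58, 136.06, 366.0]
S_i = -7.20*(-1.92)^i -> [-7.2, 13.82, -26.54, 50.96, -97.84]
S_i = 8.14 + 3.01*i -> [8.14, 11.15, 14.16, 17.17, 20.18]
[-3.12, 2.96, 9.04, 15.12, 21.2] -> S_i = -3.12 + 6.08*i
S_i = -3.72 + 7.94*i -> [-3.72, 4.22, 12.16, 20.1, 28.04]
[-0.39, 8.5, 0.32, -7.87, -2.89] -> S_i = Random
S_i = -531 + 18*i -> [-531, -513, -495, -477, -459]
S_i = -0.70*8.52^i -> [-0.7, -5.96, -50.81, -432.93, -3688.56]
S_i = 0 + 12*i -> [0, 12, 24, 36, 48]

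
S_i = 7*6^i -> [7, 42, 252, 1512, 9072]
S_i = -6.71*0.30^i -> [-6.71, -2.01, -0.6, -0.18, -0.05]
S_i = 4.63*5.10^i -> [4.63, 23.61, 120.43, 614.17, 3132.29]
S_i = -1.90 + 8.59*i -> [-1.9, 6.69, 15.28, 23.87, 32.46]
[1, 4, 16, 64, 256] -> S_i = 1*4^i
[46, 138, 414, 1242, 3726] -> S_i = 46*3^i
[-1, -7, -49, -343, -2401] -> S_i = -1*7^i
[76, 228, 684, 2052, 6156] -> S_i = 76*3^i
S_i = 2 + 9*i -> [2, 11, 20, 29, 38]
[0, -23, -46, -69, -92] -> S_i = 0 + -23*i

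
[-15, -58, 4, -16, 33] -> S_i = Random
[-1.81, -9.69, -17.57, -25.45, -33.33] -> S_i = -1.81 + -7.88*i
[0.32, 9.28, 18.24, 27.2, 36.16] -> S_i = 0.32 + 8.96*i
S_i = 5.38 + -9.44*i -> [5.38, -4.06, -13.5, -22.94, -32.38]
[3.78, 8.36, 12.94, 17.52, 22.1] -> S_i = 3.78 + 4.58*i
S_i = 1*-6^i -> [1, -6, 36, -216, 1296]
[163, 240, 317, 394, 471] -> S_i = 163 + 77*i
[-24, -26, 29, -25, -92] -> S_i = Random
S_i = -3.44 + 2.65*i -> [-3.44, -0.79, 1.86, 4.51, 7.16]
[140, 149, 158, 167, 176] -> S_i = 140 + 9*i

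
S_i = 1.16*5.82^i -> [1.16, 6.75, 39.29, 228.68, 1330.91]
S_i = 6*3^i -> [6, 18, 54, 162, 486]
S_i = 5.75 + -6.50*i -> [5.75, -0.75, -7.25, -13.75, -20.25]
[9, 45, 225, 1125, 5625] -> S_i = 9*5^i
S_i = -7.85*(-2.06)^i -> [-7.85, 16.17, -33.31, 68.62, -141.36]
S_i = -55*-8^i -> [-55, 440, -3520, 28160, -225280]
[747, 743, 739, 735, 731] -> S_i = 747 + -4*i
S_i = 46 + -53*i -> [46, -7, -60, -113, -166]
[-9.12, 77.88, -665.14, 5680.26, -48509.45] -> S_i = -9.12*(-8.54)^i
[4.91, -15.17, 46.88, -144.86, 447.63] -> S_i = 4.91*(-3.09)^i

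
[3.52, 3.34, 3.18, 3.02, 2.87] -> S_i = 3.52*0.95^i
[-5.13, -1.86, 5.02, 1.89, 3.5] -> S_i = Random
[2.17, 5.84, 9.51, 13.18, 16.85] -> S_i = 2.17 + 3.67*i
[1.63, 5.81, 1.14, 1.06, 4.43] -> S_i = Random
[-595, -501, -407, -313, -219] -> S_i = -595 + 94*i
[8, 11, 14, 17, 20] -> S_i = 8 + 3*i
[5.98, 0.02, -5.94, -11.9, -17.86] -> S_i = 5.98 + -5.96*i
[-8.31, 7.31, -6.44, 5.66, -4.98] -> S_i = -8.31*(-0.88)^i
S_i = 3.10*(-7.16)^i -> [3.1, -22.2, 158.92, -1137.89, 8147.3]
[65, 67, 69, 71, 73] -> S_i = 65 + 2*i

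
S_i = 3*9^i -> [3, 27, 243, 2187, 19683]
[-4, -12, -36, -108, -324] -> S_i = -4*3^i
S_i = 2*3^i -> [2, 6, 18, 54, 162]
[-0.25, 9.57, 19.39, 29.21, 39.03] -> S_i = -0.25 + 9.82*i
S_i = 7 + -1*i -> [7, 6, 5, 4, 3]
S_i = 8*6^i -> [8, 48, 288, 1728, 10368]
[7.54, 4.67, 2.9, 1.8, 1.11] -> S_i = 7.54*0.62^i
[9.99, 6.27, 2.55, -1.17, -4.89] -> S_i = 9.99 + -3.72*i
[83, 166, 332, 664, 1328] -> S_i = 83*2^i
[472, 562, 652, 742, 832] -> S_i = 472 + 90*i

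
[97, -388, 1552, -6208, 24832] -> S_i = 97*-4^i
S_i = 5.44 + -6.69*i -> [5.44, -1.25, -7.94, -14.63, -21.32]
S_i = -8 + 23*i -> [-8, 15, 38, 61, 84]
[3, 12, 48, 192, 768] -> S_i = 3*4^i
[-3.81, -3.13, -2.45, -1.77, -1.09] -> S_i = -3.81 + 0.68*i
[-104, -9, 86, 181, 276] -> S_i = -104 + 95*i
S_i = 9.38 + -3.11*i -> [9.38, 6.27, 3.16, 0.05, -3.06]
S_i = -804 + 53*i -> [-804, -751, -698, -645, -592]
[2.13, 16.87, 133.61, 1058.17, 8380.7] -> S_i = 2.13*7.92^i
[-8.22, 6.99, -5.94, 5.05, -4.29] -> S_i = -8.22*(-0.85)^i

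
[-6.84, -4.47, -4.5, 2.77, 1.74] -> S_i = Random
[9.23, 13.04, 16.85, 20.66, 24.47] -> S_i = 9.23 + 3.81*i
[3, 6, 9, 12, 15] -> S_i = 3 + 3*i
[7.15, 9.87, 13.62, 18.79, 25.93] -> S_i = 7.15*1.38^i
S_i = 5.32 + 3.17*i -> [5.32, 8.49, 11.66, 14.83, 18.0]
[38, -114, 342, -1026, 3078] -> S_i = 38*-3^i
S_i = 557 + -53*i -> [557, 504, 451, 398, 345]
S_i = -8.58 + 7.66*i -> [-8.58, -0.92, 6.74, 14.4, 22.06]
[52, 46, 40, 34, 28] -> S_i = 52 + -6*i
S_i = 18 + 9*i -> [18, 27, 36, 45, 54]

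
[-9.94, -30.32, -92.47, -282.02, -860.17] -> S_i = -9.94*3.05^i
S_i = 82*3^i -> [82, 246, 738, 2214, 6642]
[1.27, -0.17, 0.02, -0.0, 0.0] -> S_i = 1.27*(-0.13)^i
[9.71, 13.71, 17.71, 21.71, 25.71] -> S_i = 9.71 + 4.00*i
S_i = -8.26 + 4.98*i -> [-8.26, -3.28, 1.7, 6.68, 11.66]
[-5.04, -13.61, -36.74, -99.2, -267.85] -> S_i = -5.04*2.70^i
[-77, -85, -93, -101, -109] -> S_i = -77 + -8*i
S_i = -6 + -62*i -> [-6, -68, -130, -192, -254]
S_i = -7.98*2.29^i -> [-7.98, -18.27, -41.85, -95.83, -219.45]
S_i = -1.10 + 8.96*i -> [-1.1, 7.86, 16.82, 25.78, 34.74]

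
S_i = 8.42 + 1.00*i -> [8.42, 9.42, 10.42, 11.42, 12.42]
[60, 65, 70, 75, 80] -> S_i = 60 + 5*i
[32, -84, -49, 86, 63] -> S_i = Random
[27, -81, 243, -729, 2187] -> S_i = 27*-3^i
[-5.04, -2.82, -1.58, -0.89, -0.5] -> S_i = -5.04*0.56^i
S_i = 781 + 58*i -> [781, 839, 897, 955, 1013]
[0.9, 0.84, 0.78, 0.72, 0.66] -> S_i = 0.90 + -0.06*i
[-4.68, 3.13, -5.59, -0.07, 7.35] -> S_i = Random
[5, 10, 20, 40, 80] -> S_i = 5*2^i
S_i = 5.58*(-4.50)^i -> [5.58, -25.11, 113.0, -508.48, 2288.15]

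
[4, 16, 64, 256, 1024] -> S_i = 4*4^i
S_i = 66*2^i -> [66, 132, 264, 528, 1056]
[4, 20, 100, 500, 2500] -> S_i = 4*5^i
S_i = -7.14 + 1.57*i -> [-7.14, -5.57, -4.0, -2.43, -0.86]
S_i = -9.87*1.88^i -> [-9.87, -18.56, -34.88, -65.58, -123.3]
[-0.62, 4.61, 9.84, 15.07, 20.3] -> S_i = -0.62 + 5.23*i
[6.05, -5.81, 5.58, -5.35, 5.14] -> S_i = 6.05*(-0.96)^i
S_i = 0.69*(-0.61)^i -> [0.69, -0.42, 0.26, -0.16, 0.1]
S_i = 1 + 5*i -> [1, 6, 11, 16, 21]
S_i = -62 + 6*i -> [-62, -56, -50, -44, -38]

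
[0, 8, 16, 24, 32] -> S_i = 0 + 8*i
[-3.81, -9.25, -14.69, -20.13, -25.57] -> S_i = -3.81 + -5.44*i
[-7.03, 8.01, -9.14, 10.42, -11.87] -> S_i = -7.03*(-1.14)^i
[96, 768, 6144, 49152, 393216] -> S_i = 96*8^i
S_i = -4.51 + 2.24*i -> [-4.51, -2.27, -0.03, 2.21, 4.45]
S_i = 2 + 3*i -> [2, 5, 8, 11, 14]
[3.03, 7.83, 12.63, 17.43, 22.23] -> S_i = 3.03 + 4.80*i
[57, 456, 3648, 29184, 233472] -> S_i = 57*8^i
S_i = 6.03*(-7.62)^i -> [6.03, -45.95, 350.13, -2667.98, 20329.99]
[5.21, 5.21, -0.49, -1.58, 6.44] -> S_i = Random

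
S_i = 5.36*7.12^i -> [5.36, 38.16, 271.72, 1934.66, 13774.78]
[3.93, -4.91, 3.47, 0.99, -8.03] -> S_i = Random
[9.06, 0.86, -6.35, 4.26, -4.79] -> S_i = Random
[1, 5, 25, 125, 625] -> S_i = 1*5^i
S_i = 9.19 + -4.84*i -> [9.19, 4.35, -0.49, -5.33, -10.17]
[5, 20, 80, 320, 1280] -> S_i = 5*4^i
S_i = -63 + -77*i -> [-63, -140, -217, -294, -371]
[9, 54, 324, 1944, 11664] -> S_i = 9*6^i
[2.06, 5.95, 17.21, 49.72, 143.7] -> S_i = 2.06*2.89^i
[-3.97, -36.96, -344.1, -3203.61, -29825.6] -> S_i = -3.97*9.31^i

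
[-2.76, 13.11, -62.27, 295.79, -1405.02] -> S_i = -2.76*(-4.75)^i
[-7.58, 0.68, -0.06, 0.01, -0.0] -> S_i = -7.58*(-0.09)^i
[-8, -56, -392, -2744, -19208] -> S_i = -8*7^i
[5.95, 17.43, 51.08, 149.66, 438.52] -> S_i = 5.95*2.93^i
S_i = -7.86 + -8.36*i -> [-7.86, -16.22, -24.58, -32.94, -41.3]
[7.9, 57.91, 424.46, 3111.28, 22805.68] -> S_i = 7.90*7.33^i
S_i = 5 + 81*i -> [5, 86, 167, 248, 329]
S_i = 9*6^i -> [9, 54, 324, 1944, 11664]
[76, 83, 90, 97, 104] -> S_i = 76 + 7*i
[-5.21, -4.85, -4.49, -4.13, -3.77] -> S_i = -5.21 + 0.36*i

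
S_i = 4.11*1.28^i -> [4.11, 5.26, 6.73, 8.62, 11.03]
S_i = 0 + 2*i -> [0, 2, 4, 6, 8]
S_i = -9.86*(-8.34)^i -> [-9.86, 82.23, -685.82, 5719.72, -47702.5]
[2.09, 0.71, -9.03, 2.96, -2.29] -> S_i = Random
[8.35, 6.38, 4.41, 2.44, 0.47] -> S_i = 8.35 + -1.97*i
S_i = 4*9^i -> [4, 36, 324, 2916, 26244]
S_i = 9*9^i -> [9, 81, 729, 6561, 59049]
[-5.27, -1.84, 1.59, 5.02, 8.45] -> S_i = -5.27 + 3.43*i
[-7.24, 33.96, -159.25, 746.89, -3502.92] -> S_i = -7.24*(-4.69)^i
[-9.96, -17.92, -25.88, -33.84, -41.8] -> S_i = -9.96 + -7.96*i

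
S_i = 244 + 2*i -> [244, 246, 248, 250, 252]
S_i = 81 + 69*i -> [81, 150, 219, 288, 357]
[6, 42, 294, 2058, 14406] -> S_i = 6*7^i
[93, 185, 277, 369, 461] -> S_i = 93 + 92*i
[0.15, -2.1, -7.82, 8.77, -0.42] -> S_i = Random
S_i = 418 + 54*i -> [418, 472, 526, 580, 634]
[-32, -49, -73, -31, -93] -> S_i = Random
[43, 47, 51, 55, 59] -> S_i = 43 + 4*i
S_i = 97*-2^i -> [97, -194, 388, -776, 1552]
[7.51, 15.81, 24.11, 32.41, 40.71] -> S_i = 7.51 + 8.30*i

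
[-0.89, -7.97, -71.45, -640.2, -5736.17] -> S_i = -0.89*8.96^i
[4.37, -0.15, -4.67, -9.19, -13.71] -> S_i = 4.37 + -4.52*i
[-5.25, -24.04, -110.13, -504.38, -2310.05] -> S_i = -5.25*4.58^i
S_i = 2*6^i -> [2, 12, 72, 432, 2592]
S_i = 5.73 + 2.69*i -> [5.73, 8.42, 11.11, 13.8, 16.49]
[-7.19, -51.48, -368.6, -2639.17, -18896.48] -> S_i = -7.19*7.16^i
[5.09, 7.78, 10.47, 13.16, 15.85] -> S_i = 5.09 + 2.69*i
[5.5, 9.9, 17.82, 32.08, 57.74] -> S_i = 5.50*1.80^i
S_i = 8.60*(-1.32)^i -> [8.6, -11.35, 14.98, -19.78, 26.11]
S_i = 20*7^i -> [20, 140, 980, 6860, 48020]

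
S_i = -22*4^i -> [-22, -88, -352, -1408, -5632]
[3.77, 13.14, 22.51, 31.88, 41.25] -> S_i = 3.77 + 9.37*i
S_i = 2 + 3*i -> [2, 5, 8, 11, 14]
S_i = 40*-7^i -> [40, -280, 1960, -13720, 96040]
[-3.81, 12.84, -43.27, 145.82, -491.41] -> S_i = -3.81*(-3.37)^i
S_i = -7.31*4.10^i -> [-7.31, -29.97, -122.88, -503.81, -2065.63]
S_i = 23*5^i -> [23, 115, 575, 2875, 14375]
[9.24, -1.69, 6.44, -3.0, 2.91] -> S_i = Random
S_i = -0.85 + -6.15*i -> [-0.85, -7.0, -13.15, -19.3, -25.45]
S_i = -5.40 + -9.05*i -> [-5.4, -14.45, -23.5, -32.55, -41.6]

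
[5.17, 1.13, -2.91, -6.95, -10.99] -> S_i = 5.17 + -4.04*i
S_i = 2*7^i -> [2, 14, 98, 686, 4802]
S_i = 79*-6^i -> [79, -474, 2844, -17064, 102384]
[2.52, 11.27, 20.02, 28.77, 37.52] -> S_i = 2.52 + 8.75*i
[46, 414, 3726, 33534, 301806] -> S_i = 46*9^i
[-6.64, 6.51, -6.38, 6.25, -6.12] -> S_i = -6.64*(-0.98)^i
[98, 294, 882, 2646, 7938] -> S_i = 98*3^i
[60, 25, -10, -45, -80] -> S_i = 60 + -35*i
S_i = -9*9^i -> [-9, -81, -729, -6561, -59049]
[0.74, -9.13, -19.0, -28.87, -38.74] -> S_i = 0.74 + -9.87*i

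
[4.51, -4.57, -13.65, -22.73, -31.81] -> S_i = 4.51 + -9.08*i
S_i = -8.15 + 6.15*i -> [-8.15, -2.0, 4.15, 10.3, 16.45]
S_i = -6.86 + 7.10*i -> [-6.86, 0.24, 7.34, 14.44, 21.54]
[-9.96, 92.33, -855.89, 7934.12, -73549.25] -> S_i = -9.96*(-9.27)^i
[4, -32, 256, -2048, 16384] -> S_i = 4*-8^i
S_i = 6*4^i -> [6, 24, 96, 384, 1536]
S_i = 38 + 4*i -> [38, 42, 46, 50, 54]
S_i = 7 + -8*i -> [7, -1, -9, -17, -25]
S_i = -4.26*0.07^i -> [-4.26, -0.3, -0.02, -0.0, -0.0]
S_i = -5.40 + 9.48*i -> [-5.4, 4.08, 13.56, 23.04, 32.52]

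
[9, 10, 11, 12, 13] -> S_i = 9 + 1*i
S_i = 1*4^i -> [1, 4, 16, 64, 256]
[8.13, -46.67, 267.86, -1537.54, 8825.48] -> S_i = 8.13*(-5.74)^i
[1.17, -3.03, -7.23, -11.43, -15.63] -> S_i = 1.17 + -4.20*i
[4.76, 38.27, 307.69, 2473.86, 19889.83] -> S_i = 4.76*8.04^i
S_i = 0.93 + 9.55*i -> [0.93, 10.48, 20.03, 29.58, 39.13]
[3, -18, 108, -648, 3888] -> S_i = 3*-6^i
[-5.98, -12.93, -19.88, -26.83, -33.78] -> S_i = -5.98 + -6.95*i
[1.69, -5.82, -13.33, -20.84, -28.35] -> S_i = 1.69 + -7.51*i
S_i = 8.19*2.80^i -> [8.19, 22.93, 64.21, 179.79, 503.4]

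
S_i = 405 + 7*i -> [405, 412, 419, 426, 433]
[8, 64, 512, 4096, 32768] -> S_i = 8*8^i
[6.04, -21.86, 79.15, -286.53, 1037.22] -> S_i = 6.04*(-3.62)^i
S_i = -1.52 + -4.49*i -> [-1.52, -6.01, -10.5, -14.99, -19.48]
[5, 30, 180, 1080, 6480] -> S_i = 5*6^i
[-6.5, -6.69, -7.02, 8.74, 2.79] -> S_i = Random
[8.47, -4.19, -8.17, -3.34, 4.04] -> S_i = Random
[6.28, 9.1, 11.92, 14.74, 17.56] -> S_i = 6.28 + 2.82*i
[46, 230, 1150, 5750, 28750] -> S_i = 46*5^i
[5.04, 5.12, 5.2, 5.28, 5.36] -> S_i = 5.04 + 0.08*i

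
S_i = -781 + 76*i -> [-781, -705, -629, -553, -477]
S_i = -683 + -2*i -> [-683, -685, -687, -689, -691]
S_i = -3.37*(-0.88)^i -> [-3.37, 2.97, -2.61, 2.3, -2.02]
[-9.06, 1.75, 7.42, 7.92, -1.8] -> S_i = Random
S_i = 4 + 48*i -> [4, 52, 100, 148, 196]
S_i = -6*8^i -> [-6, -48, -384, -3072, -24576]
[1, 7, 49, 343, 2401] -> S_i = 1*7^i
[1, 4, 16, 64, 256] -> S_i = 1*4^i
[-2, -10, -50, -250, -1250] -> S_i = -2*5^i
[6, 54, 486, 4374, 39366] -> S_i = 6*9^i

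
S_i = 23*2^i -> [23, 46, 92, 184, 368]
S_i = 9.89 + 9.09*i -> [9.89, 18.98, 28.07, 37.16, 46.25]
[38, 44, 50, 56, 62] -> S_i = 38 + 6*i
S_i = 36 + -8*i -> [36, 28, 20, 12, 4]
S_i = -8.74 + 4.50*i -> [-8.74, -4.24, 0.26, 4.76, 9.26]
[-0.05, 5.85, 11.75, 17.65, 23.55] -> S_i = -0.05 + 5.90*i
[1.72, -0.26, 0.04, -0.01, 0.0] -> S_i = 1.72*(-0.15)^i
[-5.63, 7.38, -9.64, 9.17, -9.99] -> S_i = Random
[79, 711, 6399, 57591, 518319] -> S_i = 79*9^i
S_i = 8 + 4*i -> [8, 12, 16, 20, 24]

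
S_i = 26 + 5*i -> [26, 31, 36, 41, 46]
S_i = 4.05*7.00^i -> [4.05, 28.35, 198.45, 1389.15, 9724.05]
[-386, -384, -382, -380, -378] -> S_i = -386 + 2*i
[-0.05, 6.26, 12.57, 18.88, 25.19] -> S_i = -0.05 + 6.31*i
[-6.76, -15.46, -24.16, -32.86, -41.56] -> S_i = -6.76 + -8.70*i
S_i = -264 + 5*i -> [-264, -259, -254, -249, -244]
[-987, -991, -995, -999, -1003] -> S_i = -987 + -4*i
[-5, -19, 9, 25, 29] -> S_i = Random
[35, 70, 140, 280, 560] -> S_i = 35*2^i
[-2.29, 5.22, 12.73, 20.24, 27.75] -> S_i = -2.29 + 7.51*i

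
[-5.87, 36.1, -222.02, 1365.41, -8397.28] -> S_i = -5.87*(-6.15)^i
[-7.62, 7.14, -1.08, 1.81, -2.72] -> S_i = Random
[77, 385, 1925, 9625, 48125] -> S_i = 77*5^i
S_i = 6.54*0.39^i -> [6.54, 2.55, 0.99, 0.39, 0.15]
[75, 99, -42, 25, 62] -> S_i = Random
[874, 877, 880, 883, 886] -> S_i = 874 + 3*i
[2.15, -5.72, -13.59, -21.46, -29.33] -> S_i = 2.15 + -7.87*i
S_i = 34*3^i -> [34, 102, 306, 918, 2754]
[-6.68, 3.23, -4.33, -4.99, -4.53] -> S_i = Random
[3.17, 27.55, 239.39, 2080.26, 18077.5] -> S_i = 3.17*8.69^i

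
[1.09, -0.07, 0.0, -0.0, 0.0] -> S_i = 1.09*(-0.06)^i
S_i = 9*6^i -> [9, 54, 324, 1944, 11664]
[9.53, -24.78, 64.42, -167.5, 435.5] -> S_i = 9.53*(-2.60)^i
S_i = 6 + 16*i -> [6, 22, 38, 54, 70]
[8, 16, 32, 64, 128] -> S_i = 8*2^i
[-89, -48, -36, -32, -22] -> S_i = Random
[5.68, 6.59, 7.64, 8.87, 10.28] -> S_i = 5.68*1.16^i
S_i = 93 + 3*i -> [93, 96, 99, 102, 105]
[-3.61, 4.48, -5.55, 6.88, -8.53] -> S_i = -3.61*(-1.24)^i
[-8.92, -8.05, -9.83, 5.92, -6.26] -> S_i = Random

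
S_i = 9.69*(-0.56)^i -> [9.69, -5.43, 3.04, -1.7, 0.95]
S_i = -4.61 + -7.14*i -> [-4.61, -11.75, -18.89, -26.03, -33.17]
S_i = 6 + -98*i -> [6, -92, -190, -288, -386]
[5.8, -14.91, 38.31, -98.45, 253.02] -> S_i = 5.80*(-2.57)^i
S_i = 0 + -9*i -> [0, -9, -18, -27, -36]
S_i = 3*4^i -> [3, 12, 48, 192, 768]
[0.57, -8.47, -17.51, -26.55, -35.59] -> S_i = 0.57 + -9.04*i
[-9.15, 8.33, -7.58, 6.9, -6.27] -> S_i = -9.15*(-0.91)^i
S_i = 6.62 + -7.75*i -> [6.62, -1.13, -8.88, -16.63, -24.38]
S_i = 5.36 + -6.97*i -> [5.36, -1.61, -8.58, -15.55, -22.52]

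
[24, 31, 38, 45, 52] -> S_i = 24 + 7*i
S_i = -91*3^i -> [-91, -273, -819, -2457, -7371]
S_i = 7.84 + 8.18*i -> [7.84, 16.02, 24.2, 32.38, 40.56]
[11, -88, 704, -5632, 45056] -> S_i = 11*-8^i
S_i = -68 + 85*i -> [-68, 17, 102, 187, 272]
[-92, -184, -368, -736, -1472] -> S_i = -92*2^i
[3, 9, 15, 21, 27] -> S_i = 3 + 6*i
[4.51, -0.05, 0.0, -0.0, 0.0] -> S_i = 4.51*(-0.01)^i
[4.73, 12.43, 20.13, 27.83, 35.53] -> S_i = 4.73 + 7.70*i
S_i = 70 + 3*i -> [70, 73, 76, 79, 82]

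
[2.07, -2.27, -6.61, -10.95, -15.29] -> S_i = 2.07 + -4.34*i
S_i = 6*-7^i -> [6, -42, 294, -2058, 14406]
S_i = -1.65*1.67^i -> [-1.65, -2.76, -4.6, -7.68, -12.83]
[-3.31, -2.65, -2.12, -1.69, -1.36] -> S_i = -3.31*0.80^i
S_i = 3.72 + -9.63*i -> [3.72, -5.91, -15.54, -25.17, -34.8]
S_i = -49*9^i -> [-49, -441, -3969, -35721, -321489]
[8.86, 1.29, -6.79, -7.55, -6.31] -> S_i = Random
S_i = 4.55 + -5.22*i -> [4.55, -0.67, -5.89, -11.11, -16.33]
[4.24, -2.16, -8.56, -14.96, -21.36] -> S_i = 4.24 + -6.40*i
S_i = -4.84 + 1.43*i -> [-4.84, -3.41, -1.98, -0.55, 0.88]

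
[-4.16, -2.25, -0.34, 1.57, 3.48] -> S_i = -4.16 + 1.91*i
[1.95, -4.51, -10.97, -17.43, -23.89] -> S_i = 1.95 + -6.46*i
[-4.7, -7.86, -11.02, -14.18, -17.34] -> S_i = -4.70 + -3.16*i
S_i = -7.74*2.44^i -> [-7.74, -18.89, -46.08, -112.44, -274.35]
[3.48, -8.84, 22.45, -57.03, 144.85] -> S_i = 3.48*(-2.54)^i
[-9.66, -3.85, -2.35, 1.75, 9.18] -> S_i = Random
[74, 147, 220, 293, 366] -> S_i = 74 + 73*i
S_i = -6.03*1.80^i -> [-6.03, -10.85, -19.54, -35.17, -63.3]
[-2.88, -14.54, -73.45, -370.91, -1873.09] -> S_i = -2.88*5.05^i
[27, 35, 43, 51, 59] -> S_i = 27 + 8*i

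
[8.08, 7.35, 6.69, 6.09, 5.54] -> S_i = 8.08*0.91^i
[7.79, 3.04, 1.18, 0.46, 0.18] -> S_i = 7.79*0.39^i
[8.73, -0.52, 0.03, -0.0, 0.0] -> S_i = 8.73*(-0.06)^i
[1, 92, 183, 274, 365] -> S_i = 1 + 91*i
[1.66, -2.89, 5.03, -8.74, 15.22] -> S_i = 1.66*(-1.74)^i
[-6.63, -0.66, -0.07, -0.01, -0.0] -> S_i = -6.63*0.10^i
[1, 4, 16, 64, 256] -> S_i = 1*4^i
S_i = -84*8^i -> [-84, -672, -5376, -43008, -344064]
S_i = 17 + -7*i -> [17, 10, 3, -4, -11]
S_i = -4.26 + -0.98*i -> [-4.26, -5.24, -6.22, -7.2, -8.18]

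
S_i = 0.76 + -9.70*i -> [0.76, -8.94, -18.64, -28.34, -38.04]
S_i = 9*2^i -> [9, 18, 36, 72, 144]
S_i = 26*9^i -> [26, 234, 2106, 18954, 170586]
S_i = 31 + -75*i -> [31, -44, -119, -194, -269]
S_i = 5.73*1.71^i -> [5.73, 9.8, 16.76, 28.65, 48.99]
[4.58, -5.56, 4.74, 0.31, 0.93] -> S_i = Random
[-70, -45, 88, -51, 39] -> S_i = Random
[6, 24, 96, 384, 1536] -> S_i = 6*4^i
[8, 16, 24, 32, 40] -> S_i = 8 + 8*i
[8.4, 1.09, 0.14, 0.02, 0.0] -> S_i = 8.40*0.13^i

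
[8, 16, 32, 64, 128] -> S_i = 8*2^i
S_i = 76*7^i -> [76, 532, 3724, 26068, 182476]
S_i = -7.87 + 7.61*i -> [-7.87, -0.26, 7.35, 14.96, 22.57]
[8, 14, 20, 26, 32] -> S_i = 8 + 6*i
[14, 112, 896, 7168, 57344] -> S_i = 14*8^i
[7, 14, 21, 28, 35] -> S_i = 7 + 7*i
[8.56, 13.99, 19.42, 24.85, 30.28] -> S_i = 8.56 + 5.43*i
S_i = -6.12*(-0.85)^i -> [-6.12, 5.2, -4.42, 3.76, -3.19]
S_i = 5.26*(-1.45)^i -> [5.26, -7.63, 11.06, -16.04, 23.25]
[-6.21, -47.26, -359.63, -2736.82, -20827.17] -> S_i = -6.21*7.61^i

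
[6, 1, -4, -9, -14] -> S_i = 6 + -5*i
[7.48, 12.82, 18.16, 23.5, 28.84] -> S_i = 7.48 + 5.34*i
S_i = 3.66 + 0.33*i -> [3.66, 3.99, 4.32, 4.65, 4.98]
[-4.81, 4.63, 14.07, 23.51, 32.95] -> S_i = -4.81 + 9.44*i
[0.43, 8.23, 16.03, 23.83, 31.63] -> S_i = 0.43 + 7.80*i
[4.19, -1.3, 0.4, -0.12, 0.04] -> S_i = 4.19*(-0.31)^i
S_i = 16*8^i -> [16, 128, 1024, 8192, 65536]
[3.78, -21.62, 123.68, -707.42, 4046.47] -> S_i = 3.78*(-5.72)^i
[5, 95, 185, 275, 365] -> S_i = 5 + 90*i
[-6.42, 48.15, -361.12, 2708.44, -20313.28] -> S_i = -6.42*(-7.50)^i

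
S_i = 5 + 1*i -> [5, 6, 7, 8, 9]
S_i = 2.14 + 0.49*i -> [2.14, 2.63, 3.12, 3.61, 4.1]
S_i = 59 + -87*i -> [59, -28, -115, -202, -289]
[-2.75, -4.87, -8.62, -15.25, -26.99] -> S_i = -2.75*1.77^i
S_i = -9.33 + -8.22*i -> [-9.33, -17.55, -25.77, -33.99, -42.21]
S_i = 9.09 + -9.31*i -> [9.09, -0.22, -9.53, -18.84, -28.15]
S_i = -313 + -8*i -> [-313, -321, -329, -337, -345]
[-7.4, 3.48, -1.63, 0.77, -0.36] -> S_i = -7.40*(-0.47)^i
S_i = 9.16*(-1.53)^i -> [9.16, -14.01, 21.44, -32.81, 50.2]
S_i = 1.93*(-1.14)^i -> [1.93, -2.2, 2.51, -2.86, 3.26]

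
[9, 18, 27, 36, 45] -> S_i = 9 + 9*i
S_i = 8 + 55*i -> [8, 63, 118, 173, 228]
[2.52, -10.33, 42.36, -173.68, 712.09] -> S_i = 2.52*(-4.10)^i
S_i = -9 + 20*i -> [-9, 11, 31, 51, 71]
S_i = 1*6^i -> [1, 6, 36, 216, 1296]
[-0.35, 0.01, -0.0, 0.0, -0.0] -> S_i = -0.35*(-0.03)^i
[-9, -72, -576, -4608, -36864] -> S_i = -9*8^i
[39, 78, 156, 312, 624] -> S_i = 39*2^i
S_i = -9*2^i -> [-9, -18, -36, -72, -144]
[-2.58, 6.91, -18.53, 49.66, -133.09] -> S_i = -2.58*(-2.68)^i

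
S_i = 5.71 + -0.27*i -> [5.71, 5.44, 5.17, 4.9, 4.63]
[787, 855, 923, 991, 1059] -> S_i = 787 + 68*i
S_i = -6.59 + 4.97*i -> [-6.59, -1.62, 3.35, 8.32, 13.29]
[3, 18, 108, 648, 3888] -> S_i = 3*6^i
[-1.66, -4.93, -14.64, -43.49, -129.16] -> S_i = -1.66*2.97^i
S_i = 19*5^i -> [19, 95, 475, 2375, 11875]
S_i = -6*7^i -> [-6, -42, -294, -2058, -14406]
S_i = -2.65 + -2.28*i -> [-2.65, -4.93, -7.21, -9.49, -11.77]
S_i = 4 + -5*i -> [4, -1, -6, -11, -16]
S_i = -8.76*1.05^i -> [-8.76, -9.2, -9.66, -10.14, -10.65]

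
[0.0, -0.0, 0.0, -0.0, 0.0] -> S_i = 0.00*(-8.39)^i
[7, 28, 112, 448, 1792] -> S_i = 7*4^i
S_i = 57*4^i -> [57, 228, 912, 3648, 14592]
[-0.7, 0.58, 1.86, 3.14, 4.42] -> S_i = -0.70 + 1.28*i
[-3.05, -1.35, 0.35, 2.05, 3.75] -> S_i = -3.05 + 1.70*i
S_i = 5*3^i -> [5, 15, 45, 135, 405]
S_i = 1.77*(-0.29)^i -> [1.77, -0.51, 0.15, -0.04, 0.01]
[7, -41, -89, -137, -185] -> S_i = 7 + -48*i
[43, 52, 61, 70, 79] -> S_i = 43 + 9*i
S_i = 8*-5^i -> [8, -40, 200, -1000, 5000]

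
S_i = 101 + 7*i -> [101, 108, 115, 122, 129]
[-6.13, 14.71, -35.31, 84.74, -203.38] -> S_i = -6.13*(-2.40)^i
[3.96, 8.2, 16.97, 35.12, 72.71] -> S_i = 3.96*2.07^i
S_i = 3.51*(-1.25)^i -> [3.51, -4.39, 5.48, -6.86, 8.57]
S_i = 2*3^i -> [2, 6, 18, 54, 162]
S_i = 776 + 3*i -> [776, 779, 782, 785, 788]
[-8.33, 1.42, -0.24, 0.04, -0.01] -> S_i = -8.33*(-0.17)^i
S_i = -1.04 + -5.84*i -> [-1.04, -6.88, -12.72, -18.56, -24.4]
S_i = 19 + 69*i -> [19, 88, 157, 226, 295]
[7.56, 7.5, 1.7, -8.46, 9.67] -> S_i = Random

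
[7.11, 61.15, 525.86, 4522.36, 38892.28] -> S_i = 7.11*8.60^i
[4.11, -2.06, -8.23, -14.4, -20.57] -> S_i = 4.11 + -6.17*i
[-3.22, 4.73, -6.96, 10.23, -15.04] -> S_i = -3.22*(-1.47)^i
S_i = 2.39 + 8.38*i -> [2.39, 10.77, 19.15, 27.53, 35.91]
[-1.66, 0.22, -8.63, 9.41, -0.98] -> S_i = Random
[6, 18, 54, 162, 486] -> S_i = 6*3^i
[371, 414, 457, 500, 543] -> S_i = 371 + 43*i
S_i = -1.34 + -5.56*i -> [-1.34, -6.9, -12.46, -18.02, -23.58]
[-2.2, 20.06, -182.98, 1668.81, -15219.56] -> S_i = -2.20*(-9.12)^i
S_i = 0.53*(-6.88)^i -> [0.53, -3.65, 25.09, -172.6, 1187.49]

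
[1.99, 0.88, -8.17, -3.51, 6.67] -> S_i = Random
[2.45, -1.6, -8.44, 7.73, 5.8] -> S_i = Random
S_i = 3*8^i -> [3, 24, 192, 1536, 12288]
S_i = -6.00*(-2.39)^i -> [-6.0, 14.34, -34.27, 81.91, -195.77]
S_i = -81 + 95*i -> [-81, 14, 109, 204, 299]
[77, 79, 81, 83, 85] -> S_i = 77 + 2*i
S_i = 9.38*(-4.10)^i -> [9.38, -38.46, 157.68, -646.48, 2650.56]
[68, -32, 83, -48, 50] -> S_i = Random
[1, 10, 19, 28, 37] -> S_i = 1 + 9*i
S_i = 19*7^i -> [19, 133, 931, 6517, 45619]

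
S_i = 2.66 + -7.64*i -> [2.66, -4.98, -12.62, -20.26, -27.9]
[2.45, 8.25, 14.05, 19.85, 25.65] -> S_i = 2.45 + 5.80*i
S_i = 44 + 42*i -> [44, 86, 128, 170, 212]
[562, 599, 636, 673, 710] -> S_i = 562 + 37*i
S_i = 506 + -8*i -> [506, 498, 490, 482, 474]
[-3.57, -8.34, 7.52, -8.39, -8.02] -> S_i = Random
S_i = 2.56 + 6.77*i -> [2.56, 9.33, 16.1, 22.87, 29.64]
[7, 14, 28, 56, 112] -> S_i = 7*2^i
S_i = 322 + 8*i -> [322, 330, 338, 346, 354]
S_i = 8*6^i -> [8, 48, 288, 1728, 10368]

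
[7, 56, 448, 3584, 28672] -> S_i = 7*8^i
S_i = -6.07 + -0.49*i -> [-6.07, -6.56, -7.05, -7.54, -8.03]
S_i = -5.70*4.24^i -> [-5.7, -24.17, -102.47, -434.48, -1842.21]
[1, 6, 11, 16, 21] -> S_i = 1 + 5*i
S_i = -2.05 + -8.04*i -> [-2.05, -10.09, -18.13, -26.17, -34.21]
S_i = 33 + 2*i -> [33, 35, 37, 39, 41]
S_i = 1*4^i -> [1, 4, 16, 64, 256]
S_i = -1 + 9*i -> [-1, 8, 17, 26, 35]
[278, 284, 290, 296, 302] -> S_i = 278 + 6*i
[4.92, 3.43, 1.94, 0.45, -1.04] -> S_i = 4.92 + -1.49*i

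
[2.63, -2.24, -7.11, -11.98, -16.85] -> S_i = 2.63 + -4.87*i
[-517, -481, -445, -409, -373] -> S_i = -517 + 36*i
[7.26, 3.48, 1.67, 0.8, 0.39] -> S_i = 7.26*0.48^i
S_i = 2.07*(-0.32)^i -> [2.07, -0.66, 0.21, -0.07, 0.02]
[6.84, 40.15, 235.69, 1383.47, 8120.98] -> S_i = 6.84*5.87^i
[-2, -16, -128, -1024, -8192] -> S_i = -2*8^i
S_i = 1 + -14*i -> [1, -13, -27, -41, -55]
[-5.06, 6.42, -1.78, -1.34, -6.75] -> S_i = Random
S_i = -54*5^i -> [-54, -270, -1350, -6750, -33750]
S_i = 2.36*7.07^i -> [2.36, 16.69, 117.96, 834.01, 5896.44]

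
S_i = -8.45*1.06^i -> [-8.45, -8.96, -9.49, -10.06, -10.67]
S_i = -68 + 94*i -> [-68, 26, 120, 214, 308]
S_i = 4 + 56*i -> [4, 60, 116, 172, 228]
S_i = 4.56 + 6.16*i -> [4.56, 10.72, 16.88, 23.04, 29.2]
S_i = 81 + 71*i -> [81, 152, 223, 294, 365]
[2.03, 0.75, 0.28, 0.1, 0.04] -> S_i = 2.03*0.37^i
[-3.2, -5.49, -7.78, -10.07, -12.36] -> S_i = -3.20 + -2.29*i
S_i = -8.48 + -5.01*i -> [-8.48, -13.49, -18.5, -23.51, -28.52]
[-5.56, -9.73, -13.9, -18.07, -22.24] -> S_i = -5.56 + -4.17*i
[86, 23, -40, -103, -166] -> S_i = 86 + -63*i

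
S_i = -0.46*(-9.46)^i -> [-0.46, 4.35, -41.17, 389.43, -3684.02]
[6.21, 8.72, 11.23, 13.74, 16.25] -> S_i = 6.21 + 2.51*i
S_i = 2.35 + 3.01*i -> [2.35, 5.36, 8.37, 11.38, 14.39]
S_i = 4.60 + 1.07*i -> [4.6, 5.67, 6.74, 7.81, 8.88]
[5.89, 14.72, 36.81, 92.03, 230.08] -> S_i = 5.89*2.50^i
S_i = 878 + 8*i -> [878, 886, 894, 902, 910]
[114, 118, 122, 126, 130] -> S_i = 114 + 4*i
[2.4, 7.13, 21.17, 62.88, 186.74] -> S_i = 2.40*2.97^i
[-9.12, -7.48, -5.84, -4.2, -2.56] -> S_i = -9.12 + 1.64*i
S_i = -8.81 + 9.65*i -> [-8.81, 0.84, 10.49, 20.14, 29.79]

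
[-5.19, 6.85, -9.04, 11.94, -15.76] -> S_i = -5.19*(-1.32)^i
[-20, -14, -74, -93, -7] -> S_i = Random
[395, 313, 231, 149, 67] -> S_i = 395 + -82*i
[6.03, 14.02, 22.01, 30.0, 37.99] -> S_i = 6.03 + 7.99*i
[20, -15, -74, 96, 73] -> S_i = Random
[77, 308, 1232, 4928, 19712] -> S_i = 77*4^i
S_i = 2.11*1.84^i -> [2.11, 3.88, 7.14, 13.14, 24.19]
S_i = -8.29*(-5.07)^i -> [-8.29, 42.03, -213.09, 1080.38, -5477.55]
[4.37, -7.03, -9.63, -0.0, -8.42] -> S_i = Random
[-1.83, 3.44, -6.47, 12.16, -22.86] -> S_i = -1.83*(-1.88)^i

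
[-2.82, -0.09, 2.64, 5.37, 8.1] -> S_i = -2.82 + 2.73*i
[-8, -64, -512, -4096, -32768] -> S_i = -8*8^i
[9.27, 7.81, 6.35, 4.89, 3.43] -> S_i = 9.27 + -1.46*i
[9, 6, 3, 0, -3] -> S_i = 9 + -3*i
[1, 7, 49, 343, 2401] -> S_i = 1*7^i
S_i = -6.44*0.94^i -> [-6.44, -6.05, -5.69, -5.35, -5.03]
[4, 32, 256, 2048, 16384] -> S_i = 4*8^i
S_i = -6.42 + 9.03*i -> [-6.42, 2.61, 11.64, 20.67, 29.7]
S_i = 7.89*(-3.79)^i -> [7.89, -29.9, 113.33, -429.53, 1627.92]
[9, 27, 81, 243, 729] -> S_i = 9*3^i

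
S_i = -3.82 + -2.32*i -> [-3.82, -6.14, -8.46, -10.78, -13.1]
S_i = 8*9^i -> [8, 72, 648, 5832, 52488]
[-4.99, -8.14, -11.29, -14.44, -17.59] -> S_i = -4.99 + -3.15*i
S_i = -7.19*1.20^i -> [-7.19, -8.63, -10.35, -12.42, -14.91]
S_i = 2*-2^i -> [2, -4, 8, -16, 32]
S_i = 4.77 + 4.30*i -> [4.77, 9.07, 13.37, 17.67, 21.97]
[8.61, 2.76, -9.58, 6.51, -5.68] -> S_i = Random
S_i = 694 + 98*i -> [694, 792, 890, 988, 1086]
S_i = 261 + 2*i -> [261, 263, 265, 267, 269]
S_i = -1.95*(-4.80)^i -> [-1.95, 9.36, -44.93, 215.65, -1035.14]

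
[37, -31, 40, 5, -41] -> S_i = Random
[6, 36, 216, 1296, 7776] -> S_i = 6*6^i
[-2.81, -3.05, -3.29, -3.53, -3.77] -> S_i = -2.81 + -0.24*i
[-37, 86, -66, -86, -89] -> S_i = Random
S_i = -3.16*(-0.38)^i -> [-3.16, 1.2, -0.46, 0.17, -0.07]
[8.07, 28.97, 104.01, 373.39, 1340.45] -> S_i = 8.07*3.59^i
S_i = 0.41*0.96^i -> [0.41, 0.39, 0.38, 0.36, 0.35]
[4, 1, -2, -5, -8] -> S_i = 4 + -3*i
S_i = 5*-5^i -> [5, -25, 125, -625, 3125]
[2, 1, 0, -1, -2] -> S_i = 2 + -1*i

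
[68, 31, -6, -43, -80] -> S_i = 68 + -37*i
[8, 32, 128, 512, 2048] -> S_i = 8*4^i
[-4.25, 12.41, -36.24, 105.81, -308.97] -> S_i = -4.25*(-2.92)^i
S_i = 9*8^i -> [9, 72, 576, 4608, 36864]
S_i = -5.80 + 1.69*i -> [-5.8, -4.11, -2.42, -0.73, 0.96]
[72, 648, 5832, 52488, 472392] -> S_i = 72*9^i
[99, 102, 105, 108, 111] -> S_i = 99 + 3*i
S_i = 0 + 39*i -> [0, 39, 78, 117, 156]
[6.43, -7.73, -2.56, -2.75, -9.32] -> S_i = Random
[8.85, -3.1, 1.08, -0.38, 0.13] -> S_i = 8.85*(-0.35)^i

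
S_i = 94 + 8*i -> [94, 102, 110, 118, 126]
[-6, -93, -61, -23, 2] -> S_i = Random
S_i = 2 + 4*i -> [2, 6, 10, 14, 18]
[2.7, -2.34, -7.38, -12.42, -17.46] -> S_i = 2.70 + -5.04*i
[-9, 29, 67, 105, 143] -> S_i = -9 + 38*i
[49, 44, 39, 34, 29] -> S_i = 49 + -5*i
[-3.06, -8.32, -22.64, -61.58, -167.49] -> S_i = -3.06*2.72^i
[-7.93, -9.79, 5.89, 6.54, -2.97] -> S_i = Random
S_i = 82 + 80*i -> [82, 162, 242, 322, 402]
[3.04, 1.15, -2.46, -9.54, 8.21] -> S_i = Random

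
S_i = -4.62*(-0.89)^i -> [-4.62, 4.11, -3.66, 3.26, -2.9]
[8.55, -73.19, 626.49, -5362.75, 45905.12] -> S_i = 8.55*(-8.56)^i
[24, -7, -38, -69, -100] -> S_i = 24 + -31*i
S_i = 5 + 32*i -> [5, 37, 69, 101, 133]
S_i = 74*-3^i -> [74, -222, 666, -1998, 5994]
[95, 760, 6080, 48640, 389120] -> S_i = 95*8^i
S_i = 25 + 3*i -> [25, 28, 31, 34, 37]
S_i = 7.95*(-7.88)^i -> [7.95, -62.65, 493.65, -3889.97, 30652.93]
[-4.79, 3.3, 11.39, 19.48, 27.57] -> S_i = -4.79 + 8.09*i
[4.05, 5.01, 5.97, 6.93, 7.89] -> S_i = 4.05 + 0.96*i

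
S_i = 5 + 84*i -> [5, 89, 173, 257, 341]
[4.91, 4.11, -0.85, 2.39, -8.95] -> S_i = Random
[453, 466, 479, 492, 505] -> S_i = 453 + 13*i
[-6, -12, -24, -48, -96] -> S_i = -6*2^i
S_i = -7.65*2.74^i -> [-7.65, -20.96, -57.43, -157.37, -431.19]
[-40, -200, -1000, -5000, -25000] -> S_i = -40*5^i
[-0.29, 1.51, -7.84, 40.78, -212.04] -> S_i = -0.29*(-5.20)^i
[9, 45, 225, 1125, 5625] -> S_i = 9*5^i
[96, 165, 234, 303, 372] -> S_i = 96 + 69*i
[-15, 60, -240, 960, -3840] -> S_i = -15*-4^i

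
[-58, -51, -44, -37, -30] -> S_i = -58 + 7*i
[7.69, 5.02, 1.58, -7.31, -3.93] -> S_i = Random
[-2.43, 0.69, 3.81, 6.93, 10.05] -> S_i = -2.43 + 3.12*i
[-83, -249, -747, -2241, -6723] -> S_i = -83*3^i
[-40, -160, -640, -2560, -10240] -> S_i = -40*4^i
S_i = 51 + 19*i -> [51, 70, 89, 108, 127]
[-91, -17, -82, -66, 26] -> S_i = Random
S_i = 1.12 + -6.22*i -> [1.12, -5.1, -11.32, -17.54, -23.76]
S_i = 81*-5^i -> [81, -405, 2025, -10125, 50625]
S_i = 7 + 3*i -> [7, 10, 13, 16, 19]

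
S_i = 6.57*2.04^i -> [6.57, 13.4, 27.34, 55.78, 113.79]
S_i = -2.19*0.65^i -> [-2.19, -1.42, -0.93, -0.6, -0.39]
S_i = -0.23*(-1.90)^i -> [-0.23, 0.44, -0.83, 1.58, -3.0]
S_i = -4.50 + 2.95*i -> [-4.5, -1.55, 1.4, 4.35, 7.3]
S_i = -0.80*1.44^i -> [-0.8, -1.15, -1.66, -2.39, -3.44]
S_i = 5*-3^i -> [5, -15, 45, -135, 405]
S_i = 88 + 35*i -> [88, 123, 158, 193, 228]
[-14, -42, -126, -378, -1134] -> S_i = -14*3^i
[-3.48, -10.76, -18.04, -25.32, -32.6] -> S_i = -3.48 + -7.28*i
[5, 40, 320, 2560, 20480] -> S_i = 5*8^i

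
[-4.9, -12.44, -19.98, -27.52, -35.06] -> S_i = -4.90 + -7.54*i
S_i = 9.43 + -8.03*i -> [9.43, 1.4, -6.63, -14.66, -22.69]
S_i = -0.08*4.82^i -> [-0.08, -0.39, -1.86, -8.96, -43.18]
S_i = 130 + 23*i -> [130, 153, 176, 199, 222]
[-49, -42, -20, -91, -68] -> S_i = Random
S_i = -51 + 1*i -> [-51, -50, -49, -48, -47]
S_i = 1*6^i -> [1, 6, 36, 216, 1296]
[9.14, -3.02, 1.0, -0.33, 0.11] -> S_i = 9.14*(-0.33)^i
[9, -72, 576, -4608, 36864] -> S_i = 9*-8^i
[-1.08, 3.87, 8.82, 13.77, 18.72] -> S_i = -1.08 + 4.95*i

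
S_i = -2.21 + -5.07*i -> [-2.21, -7.28, -12.35, -17.42, -22.49]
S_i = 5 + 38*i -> [5, 43, 81, 119, 157]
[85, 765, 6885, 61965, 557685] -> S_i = 85*9^i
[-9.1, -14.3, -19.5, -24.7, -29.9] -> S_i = -9.10 + -5.20*i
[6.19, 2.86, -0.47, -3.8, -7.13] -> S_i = 6.19 + -3.33*i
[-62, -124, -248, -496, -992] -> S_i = -62*2^i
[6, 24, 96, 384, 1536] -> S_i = 6*4^i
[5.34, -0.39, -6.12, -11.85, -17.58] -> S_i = 5.34 + -5.73*i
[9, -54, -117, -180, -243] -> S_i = 9 + -63*i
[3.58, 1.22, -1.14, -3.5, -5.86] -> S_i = 3.58 + -2.36*i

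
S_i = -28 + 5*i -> [-28, -23, -18, -13, -8]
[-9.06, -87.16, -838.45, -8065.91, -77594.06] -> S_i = -9.06*9.62^i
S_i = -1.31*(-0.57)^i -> [-1.31, 0.75, -0.43, 0.24, -0.14]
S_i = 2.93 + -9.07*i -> [2.93, -6.14, -15.21, -24.28, -33.35]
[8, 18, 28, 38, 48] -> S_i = 8 + 10*i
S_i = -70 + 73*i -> [-70, 3, 76, 149, 222]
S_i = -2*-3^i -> [-2, 6, -18, 54, -162]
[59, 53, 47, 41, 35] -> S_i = 59 + -6*i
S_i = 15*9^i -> [15, 135, 1215, 10935, 98415]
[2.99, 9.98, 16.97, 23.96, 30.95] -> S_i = 2.99 + 6.99*i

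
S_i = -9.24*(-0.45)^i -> [-9.24, 4.16, -1.87, 0.84, -0.38]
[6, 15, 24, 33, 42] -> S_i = 6 + 9*i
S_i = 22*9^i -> [22, 198, 1782, 16038, 144342]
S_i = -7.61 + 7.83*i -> [-7.61, 0.22, 8.05, 15.88, 23.71]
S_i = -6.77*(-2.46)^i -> [-6.77, 16.65, -40.97, 100.78, -247.93]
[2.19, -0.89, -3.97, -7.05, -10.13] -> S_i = 2.19 + -3.08*i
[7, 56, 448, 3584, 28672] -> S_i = 7*8^i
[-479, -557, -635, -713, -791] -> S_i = -479 + -78*i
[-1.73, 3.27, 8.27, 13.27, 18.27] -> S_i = -1.73 + 5.00*i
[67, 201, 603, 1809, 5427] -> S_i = 67*3^i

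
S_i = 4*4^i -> [4, 16, 64, 256, 1024]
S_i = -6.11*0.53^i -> [-6.11, -3.24, -1.72, -0.91, -0.48]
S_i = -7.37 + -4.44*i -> [-7.37, -11.81, -16.25, -20.69, -25.13]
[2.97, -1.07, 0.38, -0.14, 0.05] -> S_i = 2.97*(-0.36)^i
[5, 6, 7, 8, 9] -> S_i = 5 + 1*i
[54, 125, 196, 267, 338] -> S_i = 54 + 71*i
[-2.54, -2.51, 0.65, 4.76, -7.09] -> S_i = Random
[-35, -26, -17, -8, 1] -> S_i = -35 + 9*i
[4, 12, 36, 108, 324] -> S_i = 4*3^i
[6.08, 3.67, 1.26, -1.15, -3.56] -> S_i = 6.08 + -2.41*i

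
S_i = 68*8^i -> [68, 544, 4352, 34816, 278528]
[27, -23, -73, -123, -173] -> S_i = 27 + -50*i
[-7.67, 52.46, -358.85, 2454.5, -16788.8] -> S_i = -7.67*(-6.84)^i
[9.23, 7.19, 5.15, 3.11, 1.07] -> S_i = 9.23 + -2.04*i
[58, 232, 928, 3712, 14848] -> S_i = 58*4^i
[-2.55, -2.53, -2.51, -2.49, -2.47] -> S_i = -2.55 + 0.02*i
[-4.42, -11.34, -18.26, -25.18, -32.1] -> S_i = -4.42 + -6.92*i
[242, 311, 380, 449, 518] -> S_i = 242 + 69*i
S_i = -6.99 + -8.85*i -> [-6.99, -15.84, -24.69, -33.54, -42.39]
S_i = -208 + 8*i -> [-208, -200, -192, -184, -176]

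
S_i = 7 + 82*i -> [7, 89, 171, 253, 335]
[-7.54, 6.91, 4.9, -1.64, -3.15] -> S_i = Random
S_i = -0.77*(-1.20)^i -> [-0.77, 0.92, -1.11, 1.33, -1.6]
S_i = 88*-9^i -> [88, -792, 7128, -64152, 577368]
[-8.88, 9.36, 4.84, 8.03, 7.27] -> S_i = Random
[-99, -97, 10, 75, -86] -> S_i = Random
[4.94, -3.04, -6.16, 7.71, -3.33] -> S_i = Random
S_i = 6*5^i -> [6, 30, 150, 750, 3750]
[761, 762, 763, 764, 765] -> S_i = 761 + 1*i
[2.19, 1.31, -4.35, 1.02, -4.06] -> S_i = Random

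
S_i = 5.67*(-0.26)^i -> [5.67, -1.47, 0.38, -0.1, 0.03]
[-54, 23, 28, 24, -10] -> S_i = Random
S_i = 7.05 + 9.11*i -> [7.05, 16.16, 25.27, 34.38, 43.49]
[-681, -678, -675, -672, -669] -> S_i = -681 + 3*i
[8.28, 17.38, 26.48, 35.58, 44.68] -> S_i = 8.28 + 9.10*i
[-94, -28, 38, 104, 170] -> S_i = -94 + 66*i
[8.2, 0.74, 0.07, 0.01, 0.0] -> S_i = 8.20*0.09^i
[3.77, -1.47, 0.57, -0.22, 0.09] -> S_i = 3.77*(-0.39)^i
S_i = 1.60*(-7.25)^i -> [1.6, -11.6, 84.1, -609.72, 4420.51]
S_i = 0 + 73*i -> [0, 73, 146, 219, 292]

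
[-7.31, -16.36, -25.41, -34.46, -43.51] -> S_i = -7.31 + -9.05*i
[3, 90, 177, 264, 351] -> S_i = 3 + 87*i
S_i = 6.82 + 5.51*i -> [6.82, 12.33, 17.84, 23.35, 28.86]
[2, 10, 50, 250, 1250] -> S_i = 2*5^i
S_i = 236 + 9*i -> [236, 245, 254, 263, 272]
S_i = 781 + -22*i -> [781, 759, 737, 715, 693]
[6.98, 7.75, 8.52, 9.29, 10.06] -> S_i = 6.98 + 0.77*i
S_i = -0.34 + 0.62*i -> [-0.34, 0.28, 0.9, 1.52, 2.14]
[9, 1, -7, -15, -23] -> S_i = 9 + -8*i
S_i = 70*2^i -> [70, 140, 280, 560, 1120]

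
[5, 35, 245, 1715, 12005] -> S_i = 5*7^i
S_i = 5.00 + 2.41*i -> [5.0, 7.41, 9.82, 12.23, 14.64]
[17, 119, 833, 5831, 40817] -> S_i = 17*7^i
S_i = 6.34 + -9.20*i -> [6.34, -2.86, -12.06, -21.26, -30.46]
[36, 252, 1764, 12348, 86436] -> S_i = 36*7^i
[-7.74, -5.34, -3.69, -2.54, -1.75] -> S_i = -7.74*0.69^i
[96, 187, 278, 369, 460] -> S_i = 96 + 91*i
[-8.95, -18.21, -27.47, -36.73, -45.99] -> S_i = -8.95 + -9.26*i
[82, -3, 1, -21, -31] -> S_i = Random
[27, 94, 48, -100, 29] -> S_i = Random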